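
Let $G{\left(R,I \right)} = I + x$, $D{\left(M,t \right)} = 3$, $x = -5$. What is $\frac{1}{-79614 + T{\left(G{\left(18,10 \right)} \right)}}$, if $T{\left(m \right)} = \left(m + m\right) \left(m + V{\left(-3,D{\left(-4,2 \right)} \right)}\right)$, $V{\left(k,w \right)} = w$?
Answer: $- \frac{1}{79534} \approx -1.2573 \cdot 10^{-5}$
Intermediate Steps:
$G{\left(R,I \right)} = -5 + I$ ($G{\left(R,I \right)} = I - 5 = -5 + I$)
$T{\left(m \right)} = 2 m \left(3 + m\right)$ ($T{\left(m \right)} = \left(m + m\right) \left(m + 3\right) = 2 m \left(3 + m\right)$)
$\frac{1}{-79614 + T{\left(G{\left(18,10 \right)} \right)}} = \frac{1}{-79614 + 2 \left(-5 + 10\right) \left(3 + \left(-5 + 10\right)\right)} = \frac{1}{-79614 + 2 \cdot 5 \left(3 + 5\right)} = \frac{1}{-79614 + 2 \cdot 5 \cdot 8} = \frac{1}{-79614 + 80} = \frac{1}{-79534} = - \frac{1}{79534}$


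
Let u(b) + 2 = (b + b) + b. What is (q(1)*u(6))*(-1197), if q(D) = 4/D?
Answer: -76608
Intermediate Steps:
u(b) = -2 + 3*b (u(b) = -2 + ((b + b) + b) = -2 + (2*b + b) = -2 + 3*b)
(q(1)*u(6))*(-1197) = ((4/1)*(-2 + 3*6))*(-1197) = ((4*1)*(-2 + 18))*(-1197) = (4*16)*(-1197) = 64*(-1197) = -76608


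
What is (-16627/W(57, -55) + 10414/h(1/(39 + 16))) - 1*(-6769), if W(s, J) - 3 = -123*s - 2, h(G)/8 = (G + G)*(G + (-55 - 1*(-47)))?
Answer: 28144740277/12309560 ≈ 2286.4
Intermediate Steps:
h(G) = 16*G*(-8 + G) (h(G) = 8*((G + G)*(G + (-55 - 1*(-47)))) = 8*((2*G)*(G + (-55 + 47))) = 8*((2*G)*(G - 8)) = 8*((2*G)*(-8 + G)) = 8*(2*G*(-8 + G)) = 16*G*(-8 + G))
W(s, J) = 1 - 123*s (W(s, J) = 3 + (-123*s - 2) = 3 + (-2 - 123*s) = 1 - 123*s)
(-16627/W(57, -55) + 10414/h(1/(39 + 16))) - 1*(-6769) = (-16627/(1 - 123*57) + 10414/((16*(-8 + 1/(39 + 16))/(39 + 16)))) - 1*(-6769) = (-16627/(1 - 7011) + 10414/((16*(-8 + 1/55)/55))) + 6769 = (-16627/(-7010) + 10414/((16*(1/55)*(-8 + 1/55)))) + 6769 = (-16627*(-1/7010) + 10414/((16*(1/55)*(-439/55)))) + 6769 = (16627/7010 + 10414/(-7024/3025)) + 6769 = (16627/7010 + 10414*(-3025/7024)) + 6769 = (16627/7010 - 15751175/3512) + 6769 = -55178671363/12309560 + 6769 = 28144740277/12309560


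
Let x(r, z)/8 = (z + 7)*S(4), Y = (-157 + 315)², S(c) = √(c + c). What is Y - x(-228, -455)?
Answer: 24964 + 7168*√2 ≈ 35101.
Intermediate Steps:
S(c) = √2*√c (S(c) = √(2*c) = √2*√c)
Y = 24964 (Y = 158² = 24964)
x(r, z) = 16*√2*(7 + z) (x(r, z) = 8*((z + 7)*(√2*√4)) = 8*((7 + z)*(√2*2)) = 8*((7 + z)*(2*√2)) = 8*(2*√2*(7 + z)) = 16*√2*(7 + z))
Y - x(-228, -455) = 24964 - 16*√2*(7 - 455) = 24964 - 16*√2*(-448) = 24964 - (-7168)*√2 = 24964 + 7168*√2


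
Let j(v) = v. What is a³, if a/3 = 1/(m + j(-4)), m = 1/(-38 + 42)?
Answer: -64/125 ≈ -0.51200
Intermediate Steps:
m = ¼ (m = 1/4 = ¼ ≈ 0.25000)
a = -⅘ (a = 3/(¼ - 4) = 3/(-15/4) = 3*(-4/15) = -⅘ ≈ -0.80000)
a³ = (-⅘)³ = -64/125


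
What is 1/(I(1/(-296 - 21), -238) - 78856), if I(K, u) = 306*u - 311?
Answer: -1/151995 ≈ -6.5792e-6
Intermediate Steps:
I(K, u) = -311 + 306*u
1/(I(1/(-296 - 21), -238) - 78856) = 1/((-311 + 306*(-238)) - 78856) = 1/((-311 - 72828) - 78856) = 1/(-73139 - 78856) = 1/(-151995) = -1/151995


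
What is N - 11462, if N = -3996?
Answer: -15458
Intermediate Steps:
N - 11462 = -3996 - 11462 = -15458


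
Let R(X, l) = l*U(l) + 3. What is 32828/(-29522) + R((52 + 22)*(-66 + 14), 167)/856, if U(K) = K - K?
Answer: -482969/435704 ≈ -1.1085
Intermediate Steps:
U(K) = 0 (U(K) = K - K = 0)
R(X, l) = 3 (R(X, l) = l*0 + 3 = 0 + 3 = 3)
32828/(-29522) + R((52 + 22)*(-66 + 14), 167)/856 = 32828/(-29522) + 3/856 = 32828*(-1/29522) + 3*(1/856) = -566/509 + 3/856 = -482969/435704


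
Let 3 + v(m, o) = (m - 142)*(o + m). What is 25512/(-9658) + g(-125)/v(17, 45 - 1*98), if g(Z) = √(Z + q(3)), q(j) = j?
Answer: -12756/4829 + I*√122/4497 ≈ -2.6415 + 0.0024562*I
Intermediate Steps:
g(Z) = √(3 + Z) (g(Z) = √(Z + 3) = √(3 + Z))
v(m, o) = -3 + (-142 + m)*(m + o) (v(m, o) = -3 + (m - 142)*(o + m) = -3 + (-142 + m)*(m + o))
25512/(-9658) + g(-125)/v(17, 45 - 1*98) = 25512/(-9658) + √(3 - 125)/(-3 + 17² - 142*17 - 142*(45 - 1*98) + 17*(45 - 1*98)) = 25512*(-1/9658) + √(-122)/(-3 + 289 - 2414 - 142*(45 - 98) + 17*(45 - 98)) = -12756/4829 + (I*√122)/(-3 + 289 - 2414 - 142*(-53) + 17*(-53)) = -12756/4829 + (I*√122)/(-3 + 289 - 2414 + 7526 - 901) = -12756/4829 + (I*√122)/4497 = -12756/4829 + (I*√122)*(1/4497) = -12756/4829 + I*√122/4497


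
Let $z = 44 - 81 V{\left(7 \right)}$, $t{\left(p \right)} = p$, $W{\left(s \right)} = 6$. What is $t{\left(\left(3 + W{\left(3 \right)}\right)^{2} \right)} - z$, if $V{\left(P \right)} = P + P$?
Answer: $1171$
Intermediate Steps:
$V{\left(P \right)} = 2 P$
$z = -1090$ ($z = 44 - 81 \cdot 2 \cdot 7 = 44 - 1134 = -1090$)
$t{\left(\left(3 + W{\left(3 \right)}\right)^{2} \right)} - z = \left(3 + 6\right)^{2} - -1090 = 9^{2} + 1090 = 81 + 1090 = 1171$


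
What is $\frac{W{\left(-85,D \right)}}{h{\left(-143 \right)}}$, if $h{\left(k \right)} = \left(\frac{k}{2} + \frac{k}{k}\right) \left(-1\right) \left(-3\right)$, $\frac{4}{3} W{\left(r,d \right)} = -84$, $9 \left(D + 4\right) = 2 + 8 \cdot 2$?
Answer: $\frac{14}{47} \approx 0.29787$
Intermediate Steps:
$D = -2$ ($D = -4 + \frac{2 + 8 \cdot 2}{9} = -4 + \frac{2 + 16}{9} = -4 + \frac{1}{9} \cdot 18 = -4 + 2 = -2$)
$W{\left(r,d \right)} = -63$ ($W{\left(r,d \right)} = \frac{3}{4} \left(-84\right) = -63$)
$h{\left(k \right)} = 3 + \frac{3 k}{2}$ ($h{\left(k \right)} = \left(k \frac{1}{2} + 1\right) \left(-1\right) \left(-3\right) = \left(\frac{k}{2} + 1\right) \left(-1\right) \left(-3\right) = \left(1 + \frac{k}{2}\right) \left(-1\right) \left(-3\right) = \left(-1 - \frac{k}{2}\right) \left(-3\right) = 3 + \frac{3 k}{2}$)
$\frac{W{\left(-85,D \right)}}{h{\left(-143 \right)}} = - \frac{63}{3 + \frac{3}{2} \left(-143\right)} = - \frac{63}{3 - \frac{429}{2}} = - \frac{63}{- \frac{423}{2}} = \left(-63\right) \left(- \frac{2}{423}\right) = \frac{14}{47}$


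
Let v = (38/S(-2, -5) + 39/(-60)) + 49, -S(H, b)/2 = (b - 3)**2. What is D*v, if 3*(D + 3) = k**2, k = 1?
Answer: -15377/120 ≈ -128.14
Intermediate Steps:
S(H, b) = -2*(-3 + b)**2 (S(H, b) = -2*(b - 3)**2 = -2*(-3 + b)**2)
D = -8/3 (D = -3 + (1/3)*1**2 = -3 + (1/3)*1 = -3 + 1/3 = -8/3 ≈ -2.6667)
v = 15377/320 (v = (38/((-2*(-3 - 5)**2)) + 39/(-60)) + 49 = (38/((-2*(-8)**2)) + 39*(-1/60)) + 49 = (38/((-2*64)) - 13/20) + 49 = (38/(-128) - 13/20) + 49 = (38*(-1/128) - 13/20) + 49 = (-19/64 - 13/20) + 49 = -303/320 + 49 = 15377/320 ≈ 48.053)
D*v = -8/3*15377/320 = -15377/120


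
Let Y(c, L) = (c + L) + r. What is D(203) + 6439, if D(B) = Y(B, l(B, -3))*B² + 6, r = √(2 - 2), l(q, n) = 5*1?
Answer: 8577917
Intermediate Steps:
l(q, n) = 5
r = 0 (r = √0 = 0)
Y(c, L) = L + c (Y(c, L) = (c + L) + 0 = (L + c) + 0 = L + c)
D(B) = 6 + B²*(5 + B) (D(B) = (5 + B)*B² + 6 = B²*(5 + B) + 6 = 6 + B²*(5 + B))
D(203) + 6439 = (6 + 203²*(5 + 203)) + 6439 = (6 + 41209*208) + 6439 = (6 + 8571472) + 6439 = 8571478 + 6439 = 8577917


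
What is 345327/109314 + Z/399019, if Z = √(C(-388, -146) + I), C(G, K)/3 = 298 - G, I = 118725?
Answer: 115109/36438 + √120783/399019 ≈ 3.1599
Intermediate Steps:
C(G, K) = 894 - 3*G (C(G, K) = 3*(298 - G) = 894 - 3*G)
Z = √120783 (Z = √((894 - 3*(-388)) + 118725) = √((894 + 1164) + 118725) = √(2058 + 118725) = √120783 ≈ 347.54)
345327/109314 + Z/399019 = 345327/109314 + √120783/399019 = 345327*(1/109314) + √120783*(1/399019) = 115109/36438 + √120783/399019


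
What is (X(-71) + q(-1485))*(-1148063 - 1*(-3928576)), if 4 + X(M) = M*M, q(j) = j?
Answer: 9876382176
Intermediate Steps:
X(M) = -4 + M² (X(M) = -4 + M*M = -4 + M²)
(X(-71) + q(-1485))*(-1148063 - 1*(-3928576)) = ((-4 + (-71)²) - 1485)*(-1148063 - 1*(-3928576)) = ((-4 + 5041) - 1485)*(-1148063 + 3928576) = (5037 - 1485)*2780513 = 3552*2780513 = 9876382176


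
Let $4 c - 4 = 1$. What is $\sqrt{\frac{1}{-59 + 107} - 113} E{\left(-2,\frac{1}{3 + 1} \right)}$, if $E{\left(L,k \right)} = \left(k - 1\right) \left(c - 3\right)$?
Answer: $\frac{7 i \sqrt{16269}}{64} \approx 13.951 i$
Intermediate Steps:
$c = \frac{5}{4}$ ($c = 1 + \frac{1}{4} \cdot 1 = 1 + \frac{1}{4} = \frac{5}{4} \approx 1.25$)
$E{\left(L,k \right)} = \frac{7}{4} - \frac{7 k}{4}$ ($E{\left(L,k \right)} = \left(k - 1\right) \left(\frac{5}{4} - 3\right) = \left(-1 + k\right) \left(- \frac{7}{4}\right) = \frac{7}{4} - \frac{7 k}{4}$)
$\sqrt{\frac{1}{-59 + 107} - 113} E{\left(-2,\frac{1}{3 + 1} \right)} = \sqrt{\frac{1}{-59 + 107} - 113} \left(\frac{7}{4} - \frac{7}{4 \left(3 + 1\right)}\right) = \sqrt{\frac{1}{48} - 113} \left(\frac{7}{4} - \frac{7}{4 \cdot 4}\right) = \sqrt{\frac{1}{48} - 113} \left(\frac{7}{4} - \frac{7}{16}\right) = \sqrt{- \frac{5423}{48}} \left(\frac{7}{4} - \frac{7}{16}\right) = \frac{i \sqrt{16269}}{12} \cdot \frac{21}{16} = \frac{7 i \sqrt{16269}}{64}$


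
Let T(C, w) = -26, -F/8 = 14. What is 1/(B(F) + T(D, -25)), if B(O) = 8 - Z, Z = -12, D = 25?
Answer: -⅙ ≈ -0.16667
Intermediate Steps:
F = -112 (F = -8*14 = -112)
B(O) = 20 (B(O) = 8 - 1*(-12) = 8 + 12 = 20)
1/(B(F) + T(D, -25)) = 1/(20 - 26) = 1/(-6) = -⅙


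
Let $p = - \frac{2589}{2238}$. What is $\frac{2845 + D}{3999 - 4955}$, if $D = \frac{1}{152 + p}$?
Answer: $- \frac{320145751}{107577724} \approx -2.9759$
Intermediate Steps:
$p = - \frac{863}{746}$ ($p = \left(-2589\right) \frac{1}{2238} = - \frac{863}{746} \approx -1.1568$)
$D = \frac{746}{112529}$ ($D = \frac{1}{152 - \frac{863}{746}} = \frac{1}{\frac{112529}{746}} = \frac{746}{112529} \approx 0.0066294$)
$\frac{2845 + D}{3999 - 4955} = \frac{2845 + \frac{746}{112529}}{3999 - 4955} = \frac{320145751}{112529 \left(-956\right)} = \frac{320145751}{112529} \left(- \frac{1}{956}\right) = - \frac{320145751}{107577724}$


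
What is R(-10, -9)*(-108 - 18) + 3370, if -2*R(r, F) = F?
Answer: 2803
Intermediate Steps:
R(r, F) = -F/2
R(-10, -9)*(-108 - 18) + 3370 = (-½*(-9))*(-108 - 18) + 3370 = (9/2)*(-126) + 3370 = -567 + 3370 = 2803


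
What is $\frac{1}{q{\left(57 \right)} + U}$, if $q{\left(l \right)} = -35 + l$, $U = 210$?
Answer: $\frac{1}{232} \approx 0.0043103$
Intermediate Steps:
$\frac{1}{q{\left(57 \right)} + U} = \frac{1}{\left(-35 + 57\right) + 210} = \frac{1}{22 + 210} = \frac{1}{232}$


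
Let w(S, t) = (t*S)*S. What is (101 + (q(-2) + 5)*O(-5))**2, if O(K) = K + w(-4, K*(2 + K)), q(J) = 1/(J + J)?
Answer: 23707161/16 ≈ 1.4817e+6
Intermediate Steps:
w(S, t) = t*S**2 (w(S, t) = (S*t)*S = t*S**2)
q(J) = 1/(2*J)
O(K) = K + 16*K*(2 + K) (O(K) = K + (K*(2 + K))*(-4)**2 = K + (K*(2 + K))*16 = K + 16*K*(2 + K))
(101 + (q(-2) + 5)*O(-5))**2 = (101 + ((1/2)/(-2) + 5)*(-5*(33 + 16*(-5))))**2 = (101 + ((1/2)*(-1/2) + 5)*(-5*(33 - 80)))**2 = (101 + (-1/4 + 5)*(-5*(-47)))**2 = (101 + (19/4)*235)**2 = (101 + 4465/4)**2 = (4869/4)**2 = 23707161/16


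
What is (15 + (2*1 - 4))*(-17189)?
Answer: -223457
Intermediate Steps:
(15 + (2*1 - 4))*(-17189) = (15 + (2 - 4))*(-17189) = (15 - 2)*(-17189) = 13*(-17189) = -223457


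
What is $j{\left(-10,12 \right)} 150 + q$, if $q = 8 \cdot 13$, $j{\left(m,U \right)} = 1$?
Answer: $254$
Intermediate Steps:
$q = 104$
$j{\left(-10,12 \right)} 150 + q = 1 \cdot 150 + 104 = 150 + 104 = 254$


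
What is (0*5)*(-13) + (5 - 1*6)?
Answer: -1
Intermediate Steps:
(0*5)*(-13) + (5 - 1*6) = 0*(-13) + (5 - 6) = 0 - 1 = -1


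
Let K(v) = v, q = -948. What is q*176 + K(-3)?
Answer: -166851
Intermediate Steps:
q*176 + K(-3) = -948*176 - 3 = -166848 - 3 = -166851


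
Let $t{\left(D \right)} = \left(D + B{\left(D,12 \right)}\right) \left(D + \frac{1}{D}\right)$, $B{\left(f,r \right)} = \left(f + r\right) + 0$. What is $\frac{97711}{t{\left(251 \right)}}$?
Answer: $\frac{24525461}{32383028} \approx 0.75736$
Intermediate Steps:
$B{\left(f,r \right)} = f + r$
$t{\left(D \right)} = \left(12 + 2 D\right) \left(D + \frac{1}{D}\right)$ ($t{\left(D \right)} = \left(D + \left(D + 12\right)\right) \left(D + \frac{1}{D}\right) = \left(D + \left(12 + D\right)\right) \left(D + \frac{1}{D}\right) = \left(12 + 2 D\right) \left(D + \frac{1}{D}\right)$)
$\frac{97711}{t{\left(251 \right)}} = \frac{97711}{2 + 2 \cdot 251^{2} + 12 \cdot 251 + \frac{12}{251}} = \frac{97711}{2 + 2 \cdot 63001 + 3012 + 12 \cdot \frac{1}{251}} = \frac{97711}{2 + 126002 + 3012 + \frac{12}{251}} = \frac{97711}{\frac{32383028}{251}} = 97711 \cdot \frac{251}{32383028} = \frac{24525461}{32383028}$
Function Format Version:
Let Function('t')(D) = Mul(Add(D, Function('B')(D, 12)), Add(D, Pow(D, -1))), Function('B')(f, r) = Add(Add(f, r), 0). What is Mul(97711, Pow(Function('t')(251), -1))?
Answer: Rational(24525461, 32383028) ≈ 0.75736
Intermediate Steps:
Function('B')(f, r) = Add(f, r)
Function('t')(D) = Mul(Add(12, Mul(2, D)), Add(D, Pow(D, -1))) (Function('t')(D) = Mul(Add(D, Add(D, 12)), Add(D, Pow(D, -1))) = Mul(Add(D, Add(12, D)), Add(D, Pow(D, -1))) = Mul(Add(12, Mul(2, D)), Add(D, Pow(D, -1))))
Mul(97711, Pow(Function('t')(251), -1)) = Mul(97711, Pow(Add(2, Mul(2, Pow(251, 2)), Mul(12, 251), Mul(12, Pow(251, -1))), -1)) = Mul(97711, Pow(Add(2, Mul(2, 63001), 3012, Mul(12, Rational(1, 251))), -1)) = Mul(97711, Pow(Add(2, 126002, 3012, Rational(12, 251)), -1)) = Mul(97711, Pow(Rational(32383028, 251), -1)) = Mul(97711, Rational(251, 32383028)) = Rational(24525461, 32383028)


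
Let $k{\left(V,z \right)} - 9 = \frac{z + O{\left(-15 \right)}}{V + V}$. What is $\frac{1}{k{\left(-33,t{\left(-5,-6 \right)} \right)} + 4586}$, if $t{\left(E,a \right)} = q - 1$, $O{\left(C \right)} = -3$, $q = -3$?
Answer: $\frac{66}{303277} \approx 0.00021762$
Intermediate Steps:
$t{\left(E,a \right)} = -4$ ($t{\left(E,a \right)} = -3 - 1 = -4$)
$k{\left(V,z \right)} = 9 + \frac{-3 + z}{2 V}$ ($k{\left(V,z \right)} = 9 + \frac{z - 3}{V + V} = 9 + \frac{-3 + z}{2 V}$)
$\frac{1}{k{\left(-33,t{\left(-5,-6 \right)} \right)} + 4586} = \frac{1}{\frac{-3 - 4 + 18 \left(-33\right)}{2 \left(-33\right)} + 4586} = \frac{1}{\frac{1}{2} \left(- \frac{1}{33}\right) \left(-3 - 4 - 594\right) + 4586} = \frac{1}{\frac{1}{2} \left(- \frac{1}{33}\right) \left(-601\right) + 4586} = \frac{1}{\frac{601}{66} + 4586} = \frac{1}{\frac{303277}{66}} = \frac{66}{303277}$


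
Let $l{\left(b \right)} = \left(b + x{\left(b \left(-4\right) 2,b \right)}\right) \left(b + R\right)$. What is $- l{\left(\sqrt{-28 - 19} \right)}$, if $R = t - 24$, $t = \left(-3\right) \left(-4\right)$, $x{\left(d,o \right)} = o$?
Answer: $94 + 24 i \sqrt{47} \approx 94.0 + 164.54 i$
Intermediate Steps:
$t = 12$
$R = -12$ ($R = 12 - 24 = -12$)
$l{\left(b \right)} = 2 b \left(-12 + b\right)$ ($l{\left(b \right)} = \left(b + b\right) \left(b - 12\right) = 2 b \left(-12 + b\right)$)
$- l{\left(\sqrt{-28 - 19} \right)} = - 2 \sqrt{-28 - 19} \left(-12 + \sqrt{-28 - 19}\right) = - 2 \sqrt{-47} \left(-12 + \sqrt{-47}\right) = - 2 i \sqrt{47} \left(-12 + i \sqrt{47}\right)$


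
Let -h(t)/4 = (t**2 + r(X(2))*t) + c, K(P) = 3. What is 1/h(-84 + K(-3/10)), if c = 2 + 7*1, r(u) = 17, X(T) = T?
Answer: -1/20772 ≈ -4.8142e-5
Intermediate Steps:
c = 9 (c = 2 + 7 = 9)
h(t) = -36 - 68*t - 4*t**2 (h(t) = -4*((t**2 + 17*t) + 9) = -4*(9 + t**2 + 17*t) = -36 - 68*t - 4*t**2)
1/h(-84 + K(-3/10)) = 1/(-36 - 68*(-84 + 3) - 4*(-84 + 3)**2) = 1/(-36 - 68*(-81) - 4*(-81)**2) = 1/(-36 + 5508 - 4*6561) = 1/(-36 + 5508 - 26244) = 1/(-20772) = -1/20772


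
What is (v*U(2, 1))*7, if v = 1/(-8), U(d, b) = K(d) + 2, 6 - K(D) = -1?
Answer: -63/8 ≈ -7.8750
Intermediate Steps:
K(D) = 7 (K(D) = 6 - 1*(-1) = 6 + 1 = 7)
U(d, b) = 9 (U(d, b) = 7 + 2 = 9)
v = -⅛ ≈ -0.12500
(v*U(2, 1))*7 = -⅛*9*7 = -9/8*7 = -63/8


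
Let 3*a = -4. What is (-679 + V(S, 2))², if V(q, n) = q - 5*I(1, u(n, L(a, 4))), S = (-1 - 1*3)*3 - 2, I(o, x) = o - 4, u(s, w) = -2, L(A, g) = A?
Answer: 459684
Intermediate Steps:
a = -4/3 (a = (⅓)*(-4) = -4/3 ≈ -1.3333)
I(o, x) = -4 + o
S = -14 (S = (-1 - 3)*3 - 2 = -4*3 - 2 = -12 - 2 = -14)
V(q, n) = 15 + q (V(q, n) = q - 5*(-4 + 1) = q - 5*(-3) = q + 15 = 15 + q)
(-679 + V(S, 2))² = (-679 + (15 - 14))² = (-679 + 1)² = (-678)² = 459684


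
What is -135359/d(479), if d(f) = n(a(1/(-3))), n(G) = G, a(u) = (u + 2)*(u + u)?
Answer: 1218231/10 ≈ 1.2182e+5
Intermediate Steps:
a(u) = 2*u*(2 + u) (a(u) = (2 + u)*(2*u) = 2*u*(2 + u))
d(f) = -10/9 (d(f) = 2*(2 + 1/(-3))/(-3) = 2*(-⅓)*(2 - ⅓) = 2*(-⅓)*(5/3) = -10/9)
-135359/d(479) = -135359/(-10/9) = -135359*(-9/10) = 1218231/10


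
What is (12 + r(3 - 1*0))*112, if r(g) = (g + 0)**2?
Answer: 2352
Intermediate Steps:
r(g) = g**2
(12 + r(3 - 1*0))*112 = (12 + (3 - 1*0)**2)*112 = (12 + (3 + 0)**2)*112 = (12 + 3**2)*112 = (12 + 9)*112 = 21*112 = 2352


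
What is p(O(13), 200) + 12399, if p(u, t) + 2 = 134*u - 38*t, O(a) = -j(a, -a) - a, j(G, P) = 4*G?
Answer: -3913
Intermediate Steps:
O(a) = -5*a (O(a) = -4*a - a = -5*a)
p(u, t) = -2 - 38*t + 134*u (p(u, t) = -2 + (134*u - 38*t) = -2 + (-38*t + 134*u) = -2 - 38*t + 134*u)
p(O(13), 200) + 12399 = (-2 - 38*200 + 134*(-5*13)) + 12399 = (-2 - 7600 + 134*(-65)) + 12399 = (-2 - 7600 - 8710) + 12399 = -16312 + 12399 = -3913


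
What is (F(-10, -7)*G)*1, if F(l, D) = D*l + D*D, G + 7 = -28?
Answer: -4165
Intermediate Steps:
G = -35 (G = -7 - 28 = -35)
F(l, D) = D² + D*l (F(l, D) = D*l + D² = D² + D*l)
(F(-10, -7)*G)*1 = (-7*(-7 - 10)*(-35))*1 = (-7*(-17)*(-35))*1 = (119*(-35))*1 = -4165*1 = -4165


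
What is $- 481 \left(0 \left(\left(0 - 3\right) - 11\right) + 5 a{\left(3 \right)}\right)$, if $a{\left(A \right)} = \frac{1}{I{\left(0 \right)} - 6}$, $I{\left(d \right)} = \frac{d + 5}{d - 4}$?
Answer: $\frac{9620}{29} \approx 331.72$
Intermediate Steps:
$I{\left(d \right)} = \frac{5 + d}{-4 + d}$
$a{\left(A \right)} = - \frac{4}{29}$ ($a{\left(A \right)} = \frac{1}{\frac{5 + 0}{-4 + 0} - 6} = \frac{1}{\frac{1}{-4} \cdot 5 - 6} = \frac{1}{\left(- \frac{1}{4}\right) 5 - 6} = \frac{1}{- \frac{5}{4} - 6} = \frac{1}{- \frac{29}{4}} = - \frac{4}{29}$)
$- 481 \left(0 \left(\left(0 - 3\right) - 11\right) + 5 a{\left(3 \right)}\right) = - 481 \left(0 \left(\left(0 - 3\right) - 11\right) + 5 \left(- \frac{4}{29}\right)\right) = - 481 \left(0 \left(-3 - 11\right) - \frac{20}{29}\right) = - 481 \left(0 \left(-14\right) - \frac{20}{29}\right) = - 481 \left(0 - \frac{20}{29}\right) = \left(-481\right) \left(- \frac{20}{29}\right) = \frac{9620}{29}$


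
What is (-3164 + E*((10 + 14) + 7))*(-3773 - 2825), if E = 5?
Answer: 19853382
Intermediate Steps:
(-3164 + E*((10 + 14) + 7))*(-3773 - 2825) = (-3164 + 5*((10 + 14) + 7))*(-3773 - 2825) = (-3164 + 5*(24 + 7))*(-6598) = (-3164 + 5*31)*(-6598) = (-3164 + 155)*(-6598) = -3009*(-6598) = 19853382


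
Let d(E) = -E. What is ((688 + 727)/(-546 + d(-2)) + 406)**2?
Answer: 48157863601/295936 ≈ 1.6273e+5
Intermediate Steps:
((688 + 727)/(-546 + d(-2)) + 406)**2 = ((688 + 727)/(-546 - 1*(-2)) + 406)**2 = (1415/(-546 + 2) + 406)**2 = (1415/(-544) + 406)**2 = (1415*(-1/544) + 406)**2 = (-1415/544 + 406)**2 = (219449/544)**2 = 48157863601/295936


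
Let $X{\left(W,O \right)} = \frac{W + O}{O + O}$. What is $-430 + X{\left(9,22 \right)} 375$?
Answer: $- \frac{7295}{44} \approx -165.8$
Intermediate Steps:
$X{\left(W,O \right)} = \frac{O + W}{2 O}$
$-430 + X{\left(9,22 \right)} 375 = -430 + \frac{22 + 9}{2 \cdot 22} \cdot 375 = -430 + \frac{1}{2} \cdot \frac{1}{22} \cdot 31 \cdot 375 = -430 + \frac{31}{44} \cdot 375 = -430 + \frac{11625}{44} = - \frac{7295}{44}$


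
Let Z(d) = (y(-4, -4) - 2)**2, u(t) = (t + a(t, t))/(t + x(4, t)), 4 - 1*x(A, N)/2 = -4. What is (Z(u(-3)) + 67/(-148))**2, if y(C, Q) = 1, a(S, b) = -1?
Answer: 6561/21904 ≈ 0.29953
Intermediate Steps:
x(A, N) = 16 (x(A, N) = 8 - 2*(-4) = 8 + 8 = 16)
u(t) = (-1 + t)/(16 + t) (u(t) = (t - 1)/(t + 16) = (-1 + t)/(16 + t))
Z(d) = 1 (Z(d) = (1 - 2)**2 = (-1)**2 = 1)
(Z(u(-3)) + 67/(-148))**2 = (1 + 67/(-148))**2 = (1 + 67*(-1/148))**2 = (1 - 67/148)**2 = (81/148)**2 = 6561/21904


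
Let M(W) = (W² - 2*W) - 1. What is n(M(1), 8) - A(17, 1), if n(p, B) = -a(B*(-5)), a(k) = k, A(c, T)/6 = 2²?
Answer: 16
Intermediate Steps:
A(c, T) = 24 (A(c, T) = 6*2² = 6*4 = 24)
M(W) = -1 + W² - 2*W
n(p, B) = 5*B (n(p, B) = -B*(-5) = -(-5)*B = 5*B)
n(M(1), 8) - A(17, 1) = 5*8 - 1*24 = 40 - 24 = 16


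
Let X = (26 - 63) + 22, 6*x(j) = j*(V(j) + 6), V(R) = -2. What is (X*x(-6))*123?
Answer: 7380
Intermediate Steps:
x(j) = 2*j/3 (x(j) = (j*(-2 + 6))/6 = (j*4)/6 = (4*j)/6 = 2*j/3)
X = -15 (X = -37 + 22 = -15)
(X*x(-6))*123 = -10*(-6)*123 = -15*(-4)*123 = 60*123 = 7380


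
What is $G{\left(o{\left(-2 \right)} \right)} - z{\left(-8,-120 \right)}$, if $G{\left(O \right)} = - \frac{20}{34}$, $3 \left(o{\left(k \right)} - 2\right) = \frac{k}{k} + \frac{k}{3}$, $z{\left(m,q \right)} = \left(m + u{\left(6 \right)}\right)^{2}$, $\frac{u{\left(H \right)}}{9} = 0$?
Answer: $- \frac{1098}{17} \approx -64.588$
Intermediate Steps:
$u{\left(H \right)} = 0$ ($u{\left(H \right)} = 9 \cdot 0 = 0$)
$z{\left(m,q \right)} = m^{2}$ ($z{\left(m,q \right)} = \left(m + 0\right)^{2} = m^{2}$)
$o{\left(k \right)} = \frac{7}{3} + \frac{k}{9}$ ($o{\left(k \right)} = 2 + \frac{\frac{k}{k} + \frac{k}{3}}{3} = 2 + \frac{1 + k \frac{1}{3}}{3} = 2 + \frac{1 + \frac{k}{3}}{3} = 2 + \left(\frac{1}{3} + \frac{k}{9}\right) = \frac{7}{3} + \frac{k}{9}$)
$G{\left(O \right)} = - \frac{10}{17}$ ($G{\left(O \right)} = \left(-20\right) \frac{1}{34} = - \frac{10}{17}$)
$G{\left(o{\left(-2 \right)} \right)} - z{\left(-8,-120 \right)} = - \frac{10}{17} - \left(-8\right)^{2} = - \frac{10}{17} - 64 = - \frac{1098}{17}$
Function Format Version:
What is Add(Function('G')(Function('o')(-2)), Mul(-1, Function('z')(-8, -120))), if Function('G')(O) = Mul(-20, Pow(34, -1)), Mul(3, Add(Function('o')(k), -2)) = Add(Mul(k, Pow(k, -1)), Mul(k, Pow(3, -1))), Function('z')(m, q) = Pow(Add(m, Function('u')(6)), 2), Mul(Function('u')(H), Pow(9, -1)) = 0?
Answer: Rational(-1098, 17) ≈ -64.588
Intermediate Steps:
Function('u')(H) = 0 (Function('u')(H) = Mul(9, 0) = 0)
Function('z')(m, q) = Pow(m, 2) (Function('z')(m, q) = Pow(Add(m, 0), 2) = Pow(m, 2))
Function('o')(k) = Add(Rational(7, 3), Mul(Rational(1, 9), k)) (Function('o')(k) = Add(2, Mul(Rational(1, 3), Add(Mul(k, Pow(k, -1)), Mul(k, Pow(3, -1))))) = Add(2, Mul(Rational(1, 3), Add(1, Mul(k, Rational(1, 3))))) = Add(2, Mul(Rational(1, 3), Add(1, Mul(Rational(1, 3), k)))) = Add(2, Add(Rational(1, 3), Mul(Rational(1, 9), k))) = Add(Rational(7, 3), Mul(Rational(1, 9), k)))
Function('G')(O) = Rational(-10, 17) (Function('G')(O) = Mul(-20, Rational(1, 34)) = Rational(-10, 17))
Add(Function('G')(Function('o')(-2)), Mul(-1, Function('z')(-8, -120))) = Add(Rational(-10, 17), Mul(-1, Pow(-8, 2))) = Add(Rational(-10, 17), Mul(-1, 64)) = Add(Rational(-10, 17), -64) = Rational(-1098, 17)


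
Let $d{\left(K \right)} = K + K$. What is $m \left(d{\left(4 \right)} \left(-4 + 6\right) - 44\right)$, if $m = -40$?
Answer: $1120$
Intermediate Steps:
$d{\left(K \right)} = 2 K$
$m \left(d{\left(4 \right)} \left(-4 + 6\right) - 44\right) = - 40 \left(2 \cdot 4 \left(-4 + 6\right) - 44\right) = - 40 \left(8 \cdot 2 - 44\right) = - 40 \left(16 - 44\right) = \left(-40\right) \left(-28\right) = 1120$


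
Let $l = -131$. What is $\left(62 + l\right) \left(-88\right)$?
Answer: $6072$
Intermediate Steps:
$\left(62 + l\right) \left(-88\right) = \left(62 - 131\right) \left(-88\right) = \left(-69\right) \left(-88\right) = 6072$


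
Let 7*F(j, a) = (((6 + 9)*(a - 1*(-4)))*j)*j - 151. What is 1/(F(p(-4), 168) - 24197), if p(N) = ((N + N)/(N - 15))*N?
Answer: -2527/58558410 ≈ -4.3153e-5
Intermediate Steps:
p(N) = 2*N²/(-15 + N) (p(N) = ((2*N)/(-15 + N))*N = (2*N/(-15 + N))*N = 2*N²/(-15 + N))
F(j, a) = -151/7 + j²*(60 + 15*a)/7 (F(j, a) = ((((6 + 9)*(a - 1*(-4)))*j)*j - 151)/7 = (((15*(a + 4))*j)*j - 151)/7 = (((15*(4 + a))*j)*j - 151)/7 = (((60 + 15*a)*j)*j - 151)/7 = ((j*(60 + 15*a))*j - 151)/7 = (j²*(60 + 15*a) - 151)/7 = (-151 + j²*(60 + 15*a))/7 = -151/7 + j²*(60 + 15*a)/7)
1/(F(p(-4), 168) - 24197) = 1/((-151/7 + 60*(2*(-4)²/(-15 - 4))²/7 + (15/7)*168*(2*(-4)²/(-15 - 4))²) - 24197) = 1/((-151/7 + 60*(2*16/(-19))²/7 + (15/7)*168*(2*16/(-19))²) - 24197) = 1/((-151/7 + 60*(2*16*(-1/19))²/7 + (15/7)*168*(2*16*(-1/19))²) - 24197) = 1/((-151/7 + 60*(-32/19)²/7 + (15/7)*168*(-32/19)²) - 24197) = 1/((-151/7 + (60/7)*(1024/361) + (15/7)*168*(1024/361)) - 24197) = 1/((-151/7 + 61440/2527 + 368640/361) - 24197) = 1/(2587409/2527 - 24197) = 1/(-58558410/2527) = -2527/58558410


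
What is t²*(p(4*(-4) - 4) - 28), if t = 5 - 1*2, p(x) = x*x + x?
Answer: 3168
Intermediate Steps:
p(x) = x + x² (p(x) = x² + x = x + x²)
t = 3 (t = 5 - 2 = 3)
t²*(p(4*(-4) - 4) - 28) = 3²*((4*(-4) - 4)*(1 + (4*(-4) - 4)) - 28) = 9*((-16 - 4)*(1 + (-16 - 4)) - 28) = 9*(-20*(1 - 20) - 28) = 9*(-20*(-19) - 28) = 9*(380 - 28) = 9*352 = 3168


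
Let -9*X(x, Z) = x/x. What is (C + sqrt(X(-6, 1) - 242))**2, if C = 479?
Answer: (1437 + I*sqrt(2179))**2/9 ≈ 2.292e+5 + 14906.0*I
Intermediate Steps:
X(x, Z) = -1/9 (X(x, Z) = -x/(9*x) = -1/9*1 = -1/9)
(C + sqrt(X(-6, 1) - 242))**2 = (479 + sqrt(-1/9 - 242))**2 = (479 + sqrt(-2179/9))**2 = (479 + I*sqrt(2179)/3)**2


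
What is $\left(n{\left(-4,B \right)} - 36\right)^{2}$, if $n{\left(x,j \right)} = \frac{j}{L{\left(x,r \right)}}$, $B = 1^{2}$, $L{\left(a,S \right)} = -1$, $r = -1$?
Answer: $1369$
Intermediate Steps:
$B = 1$
$n{\left(x,j \right)} = - j$ ($n{\left(x,j \right)} = \frac{j}{-1} = j \left(-1\right) = - j$)
$\left(n{\left(-4,B \right)} - 36\right)^{2} = \left(\left(-1\right) 1 - 36\right)^{2} = \left(-1 - 36\right)^{2} = \left(-37\right)^{2} = 1369$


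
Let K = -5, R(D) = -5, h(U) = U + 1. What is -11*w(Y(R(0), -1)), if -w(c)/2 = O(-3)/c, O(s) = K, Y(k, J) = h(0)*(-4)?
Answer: 55/2 ≈ 27.500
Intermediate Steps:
h(U) = 1 + U
Y(k, J) = -4 (Y(k, J) = (1 + 0)*(-4) = 1*(-4) = -4)
O(s) = -5
w(c) = 10/c (w(c) = -(-10)/c = 10/c)
-11*w(Y(R(0), -1)) = -110/(-4) = -110*(-1)/4 = -11*(-5/2) = 55/2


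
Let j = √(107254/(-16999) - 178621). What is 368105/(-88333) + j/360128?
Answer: -368105/88333 + I*√51617219275367/6121815872 ≈ -4.1672 + 0.0011736*I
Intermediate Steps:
j = I*√51617219275367/16999 (j = √(107254*(-1/16999) - 178621) = √(-107254/16999 - 178621) = √(-3036485633/16999) = I*√51617219275367/16999 ≈ 422.64*I)
368105/(-88333) + j/360128 = 368105/(-88333) + (I*√51617219275367/16999)/360128 = 368105*(-1/88333) + (I*√51617219275367/16999)*(1/360128) = -368105/88333 + I*√51617219275367/6121815872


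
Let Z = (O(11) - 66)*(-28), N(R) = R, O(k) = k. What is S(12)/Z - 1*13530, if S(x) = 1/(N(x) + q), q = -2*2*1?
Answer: -166689599/12320 ≈ -13530.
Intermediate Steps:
q = -4 (q = -4*1 = -4)
S(x) = 1/(-4 + x) (S(x) = 1/(x - 4) = 1/(-4 + x))
Z = 1540 (Z = (11 - 66)*(-28) = -55*(-28) = 1540)
S(12)/Z - 1*13530 = 1/((-4 + 12)*1540) - 1*13530 = (1/1540)/8 - 13530 = (1/8)*(1/1540) - 13530 = 1/12320 - 13530 = -166689599/12320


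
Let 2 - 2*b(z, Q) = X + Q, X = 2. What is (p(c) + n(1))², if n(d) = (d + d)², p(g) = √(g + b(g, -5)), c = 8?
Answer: (8 + √42)²/4 ≈ 52.423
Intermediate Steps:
b(z, Q) = -Q/2 (b(z, Q) = 1 - (2 + Q)/2 = 1 + (-1 - Q/2) = -Q/2)
p(g) = √(5/2 + g) (p(g) = √(g - ½*(-5)) = √(g + 5/2) = √(5/2 + g))
n(d) = 4*d² (n(d) = (2*d)² = 4*d²)
(p(c) + n(1))² = (√(10 + 4*8)/2 + 4*1²)² = (√(10 + 32)/2 + 4*1)² = (√42/2 + 4)² = (4 + √42/2)²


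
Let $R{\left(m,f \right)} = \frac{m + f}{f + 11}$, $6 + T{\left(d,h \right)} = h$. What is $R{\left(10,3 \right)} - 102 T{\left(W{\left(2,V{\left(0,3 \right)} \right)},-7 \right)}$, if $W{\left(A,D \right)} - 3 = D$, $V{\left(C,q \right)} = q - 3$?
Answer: $\frac{18577}{14} \approx 1326.9$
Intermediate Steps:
$V{\left(C,q \right)} = -3 + q$ ($V{\left(C,q \right)} = q - 3 = -3 + q$)
$W{\left(A,D \right)} = 3 + D$
$T{\left(d,h \right)} = -6 + h$
$R{\left(m,f \right)} = \frac{f + m}{11 + f}$
$R{\left(10,3 \right)} - 102 T{\left(W{\left(2,V{\left(0,3 \right)} \right)},-7 \right)} = \frac{3 + 10}{11 + 3} - 102 \left(-6 - 7\right) = \frac{1}{14} \cdot 13 - -1326 = \frac{1}{14} \cdot 13 + 1326 = \frac{13}{14} + 1326 = \frac{18577}{14}$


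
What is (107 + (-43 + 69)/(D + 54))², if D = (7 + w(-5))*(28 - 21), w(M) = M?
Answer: 13329801/1156 ≈ 11531.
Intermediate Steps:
D = 14 (D = (7 - 5)*(28 - 21) = 2*7 = 14)
(107 + (-43 + 69)/(D + 54))² = (107 + (-43 + 69)/(14 + 54))² = (107 + 26/68)² = (107 + 26*(1/68))² = (107 + 13/34)² = (3651/34)² = 13329801/1156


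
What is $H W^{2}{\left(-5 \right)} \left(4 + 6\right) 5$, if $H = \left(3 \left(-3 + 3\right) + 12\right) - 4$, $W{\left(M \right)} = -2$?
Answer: $1600$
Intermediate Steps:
$H = 8$ ($H = \left(3 \cdot 0 + 12\right) - 4 = \left(0 + 12\right) - 4 = 12 - 4 = 8$)
$H W^{2}{\left(-5 \right)} \left(4 + 6\right) 5 = 8 \left(-2\right)^{2} \left(4 + 6\right) 5 = 8 \cdot 4 \cdot 10 \cdot 5 = 32 \cdot 50 = 1600$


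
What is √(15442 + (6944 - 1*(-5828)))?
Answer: √28214 ≈ 167.97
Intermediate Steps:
√(15442 + (6944 - 1*(-5828))) = √(15442 + (6944 + 5828)) = √(15442 + 12772) = √28214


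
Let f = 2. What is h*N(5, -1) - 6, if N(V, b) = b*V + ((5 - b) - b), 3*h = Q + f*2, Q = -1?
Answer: -4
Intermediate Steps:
h = 1 (h = (-1 + 2*2)/3 = (-1 + 4)/3 = (⅓)*3 = 1)
N(V, b) = 5 - 2*b + V*b (N(V, b) = V*b + (5 - 2*b) = 5 - 2*b + V*b)
h*N(5, -1) - 6 = 1*(5 - 2*(-1) + 5*(-1)) - 6 = 1*(5 + 2 - 5) - 6 = 1*2 - 6 = 2 - 6 = -4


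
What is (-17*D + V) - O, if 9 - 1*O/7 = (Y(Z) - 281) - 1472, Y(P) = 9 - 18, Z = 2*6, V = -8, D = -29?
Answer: -11912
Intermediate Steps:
Z = 12
Y(P) = -9
O = 12397 (O = 63 - 7*((-9 - 281) - 1472) = 63 - 7*(-290 - 1472) = 63 - 7*(-1762) = 63 + 12334 = 12397)
(-17*D + V) - O = (-17*(-29) - 8) - 1*12397 = (493 - 8) - 12397 = 485 - 12397 = -11912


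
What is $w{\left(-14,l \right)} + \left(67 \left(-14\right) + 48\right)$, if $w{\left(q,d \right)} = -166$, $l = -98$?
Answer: $-1056$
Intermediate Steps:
$w{\left(-14,l \right)} + \left(67 \left(-14\right) + 48\right) = -166 + \left(67 \left(-14\right) + 48\right) = -166 + \left(-938 + 48\right) = -166 - 890 = -1056$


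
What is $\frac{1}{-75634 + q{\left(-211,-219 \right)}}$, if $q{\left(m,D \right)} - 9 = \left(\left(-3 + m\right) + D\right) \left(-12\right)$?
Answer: $- \frac{1}{70429} \approx -1.4199 \cdot 10^{-5}$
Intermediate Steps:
$q{\left(m,D \right)} = 45 - 12 D - 12 m$ ($q{\left(m,D \right)} = 9 + \left(\left(-3 + m\right) + D\right) \left(-12\right) = 9 + \left(-3 + D + m\right) \left(-12\right) = 9 - \left(-36 + 12 D + 12 m\right) = 45 - 12 D - 12 m$)
$\frac{1}{-75634 + q{\left(-211,-219 \right)}} = \frac{1}{-75634 - -5205} = \frac{1}{-75634 + \left(45 + 2628 + 2532\right)} = \frac{1}{-75634 + 5205} = \frac{1}{-70429} = - \frac{1}{70429}$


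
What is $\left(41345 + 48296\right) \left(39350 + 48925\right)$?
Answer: $7913059275$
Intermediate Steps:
$\left(41345 + 48296\right) \left(39350 + 48925\right) = 89641 \cdot 88275 = 7913059275$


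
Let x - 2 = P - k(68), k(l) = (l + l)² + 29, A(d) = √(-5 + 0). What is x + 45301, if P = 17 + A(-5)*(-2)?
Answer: 26795 - 2*I*√5 ≈ 26795.0 - 4.4721*I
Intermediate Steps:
A(d) = I*√5 (A(d) = √(-5) = I*√5)
k(l) = 29 + 4*l² (k(l) = (2*l)² + 29 = 4*l² + 29 = 29 + 4*l²)
P = 17 - 2*I*√5 (P = 17 + (I*√5)*(-2) = 17 - 2*I*√5 ≈ 17.0 - 4.4721*I)
x = -18506 - 2*I*√5 (x = 2 + ((17 - 2*I*√5) - (29 + 4*68²)) = 2 + ((17 - 2*I*√5) - (29 + 4*4624)) = 2 + ((17 - 2*I*√5) - (29 + 18496)) = 2 + ((17 - 2*I*√5) - 1*18525) = 2 + ((17 - 2*I*√5) - 18525) = 2 + (-18508 - 2*I*√5) = -18506 - 2*I*√5 ≈ -18506.0 - 4.4721*I)
x + 45301 = (-18506 - 2*I*√5) + 45301 = 26795 - 2*I*√5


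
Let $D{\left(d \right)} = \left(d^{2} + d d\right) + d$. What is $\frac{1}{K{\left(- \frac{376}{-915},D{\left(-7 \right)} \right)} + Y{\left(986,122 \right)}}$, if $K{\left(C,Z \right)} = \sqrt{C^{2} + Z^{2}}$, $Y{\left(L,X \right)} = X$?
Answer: $\frac{102141450}{5528055299} - \frac{915 \sqrt{6933201601}}{5528055299} \approx 0.0046948$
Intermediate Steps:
$D{\left(d \right)} = d + 2 d^{2}$ ($D{\left(d \right)} = \left(d^{2} + d^{2}\right) + d = 2 d^{2} + d = d + 2 d^{2}$)
$\frac{1}{K{\left(- \frac{376}{-915},D{\left(-7 \right)} \right)} + Y{\left(986,122 \right)}} = \frac{1}{\sqrt{\left(- \frac{376}{-915}\right)^{2} + \left(- 7 \left(1 + 2 \left(-7\right)\right)\right)^{2}} + 122} = \frac{1}{\sqrt{\left(\left(-376\right) \left(- \frac{1}{915}\right)\right)^{2} + \left(- 7 \left(1 - 14\right)\right)^{2}} + 122} = \frac{1}{\sqrt{\left(\frac{376}{915}\right)^{2} + \left(\left(-7\right) \left(-13\right)\right)^{2}} + 122} = \frac{1}{\sqrt{\frac{141376}{837225} + 91^{2}} + 122} = \frac{1}{\sqrt{\frac{141376}{837225} + 8281} + 122} = \frac{1}{\sqrt{\frac{6933201601}{837225}} + 122} = \frac{1}{\frac{\sqrt{6933201601}}{915} + 122} = \frac{1}{122 + \frac{\sqrt{6933201601}}{915}}$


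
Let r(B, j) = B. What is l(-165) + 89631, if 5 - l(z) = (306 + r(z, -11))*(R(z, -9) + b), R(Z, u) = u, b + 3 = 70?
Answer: 81458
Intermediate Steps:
b = 67 (b = -3 + 70 = 67)
l(z) = -17743 - 58*z (l(z) = 5 - (306 + z)*(-9 + 67) = 5 - (306 + z)*58 = 5 - (17748 + 58*z) = 5 + (-17748 - 58*z) = -17743 - 58*z)
l(-165) + 89631 = (-17743 - 58*(-165)) + 89631 = (-17743 + 9570) + 89631 = -8173 + 89631 = 81458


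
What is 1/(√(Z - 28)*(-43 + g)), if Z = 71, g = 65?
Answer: √43/946 ≈ 0.0069318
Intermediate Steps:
1/(√(Z - 28)*(-43 + g)) = 1/(√(71 - 28)*(-43 + 65)) = 1/(√43*22) = 1/(22*√43) = √43/946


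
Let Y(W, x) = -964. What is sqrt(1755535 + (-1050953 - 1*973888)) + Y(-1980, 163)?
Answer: -964 + 19*I*sqrt(746) ≈ -964.0 + 518.95*I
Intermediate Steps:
sqrt(1755535 + (-1050953 - 1*973888)) + Y(-1980, 163) = sqrt(1755535 + (-1050953 - 1*973888)) - 964 = sqrt(1755535 + (-1050953 - 973888)) - 964 = sqrt(1755535 - 2024841) - 964 = sqrt(-269306) - 964 = 19*I*sqrt(746) - 964 = -964 + 19*I*sqrt(746)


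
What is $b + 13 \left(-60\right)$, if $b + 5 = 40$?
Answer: $-745$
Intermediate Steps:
$b = 35$ ($b = -5 + 40 = 35$)
$b + 13 \left(-60\right) = 35 + 13 \left(-60\right) = 35 - 780 = -745$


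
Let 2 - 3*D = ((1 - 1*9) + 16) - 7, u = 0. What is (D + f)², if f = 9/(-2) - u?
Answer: 625/36 ≈ 17.361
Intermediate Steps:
D = ⅓ (D = ⅔ - (((1 - 1*9) + 16) - 7)/3 = ⅔ - (((1 - 9) + 16) - 7)/3 = ⅔ - ((-8 + 16) - 7)/3 = ⅔ - (8 - 7)/3 = ⅔ - ⅓*1 = ⅔ - ⅓ = ⅓ ≈ 0.33333)
f = -9/2 (f = 9/(-2) - 1*0 = 9*(-½) + 0 = -9/2 + 0 = -9/2 ≈ -4.5000)
(D + f)² = (⅓ - 9/2)² = (-25/6)² = 625/36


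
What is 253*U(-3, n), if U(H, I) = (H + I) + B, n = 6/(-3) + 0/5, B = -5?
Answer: -2530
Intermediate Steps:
n = -2 (n = 6*(-⅓) + 0*(⅕) = -2 + 0 = -2)
U(H, I) = -5 + H + I (U(H, I) = (H + I) - 5 = -5 + H + I)
253*U(-3, n) = 253*(-5 - 3 - 2) = 253*(-10) = -2530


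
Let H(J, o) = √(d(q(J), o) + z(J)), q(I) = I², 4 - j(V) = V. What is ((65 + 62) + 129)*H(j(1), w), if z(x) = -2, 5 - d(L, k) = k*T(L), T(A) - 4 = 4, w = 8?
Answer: 256*I*√61 ≈ 1999.4*I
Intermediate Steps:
j(V) = 4 - V
T(A) = 8 (T(A) = 4 + 4 = 8)
d(L, k) = 5 - 8*k (d(L, k) = 5 - k*8 = 5 - 8*k)
H(J, o) = √(3 - 8*o) (H(J, o) = √((5 - 8*o) - 2) = √(3 - 8*o))
((65 + 62) + 129)*H(j(1), w) = ((65 + 62) + 129)*√(3 - 8*8) = (127 + 129)*√(3 - 64) = 256*√(-61) = 256*(I*√61) = 256*I*√61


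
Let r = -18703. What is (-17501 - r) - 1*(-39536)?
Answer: 40738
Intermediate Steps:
(-17501 - r) - 1*(-39536) = (-17501 - 1*(-18703)) - 1*(-39536) = (-17501 + 18703) + 39536 = 1202 + 39536 = 40738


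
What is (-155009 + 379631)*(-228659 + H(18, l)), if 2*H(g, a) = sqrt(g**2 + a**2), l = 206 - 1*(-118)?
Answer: -51361841898 + 10107990*sqrt(13) ≈ -5.1325e+10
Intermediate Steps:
l = 324 (l = 206 + 118 = 324)
H(g, a) = sqrt(a**2 + g**2)/2 (H(g, a) = sqrt(g**2 + a**2)/2 = sqrt(a**2 + g**2)/2)
(-155009 + 379631)*(-228659 + H(18, l)) = (-155009 + 379631)*(-228659 + sqrt(324**2 + 18**2)/2) = 224622*(-228659 + sqrt(104976 + 324)/2) = 224622*(-228659 + sqrt(105300)/2) = 224622*(-228659 + (90*sqrt(13))/2) = 224622*(-228659 + 45*sqrt(13)) = -51361841898 + 10107990*sqrt(13)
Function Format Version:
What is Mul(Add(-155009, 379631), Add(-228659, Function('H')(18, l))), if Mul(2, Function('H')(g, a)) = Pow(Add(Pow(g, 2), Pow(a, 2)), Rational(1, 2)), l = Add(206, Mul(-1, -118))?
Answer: Add(-51361841898, Mul(10107990, Pow(13, Rational(1, 2)))) ≈ -5.1325e+10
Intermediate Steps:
l = 324 (l = Add(206, 118) = 324)
Function('H')(g, a) = Mul(Rational(1, 2), Pow(Add(Pow(a, 2), Pow(g, 2)), Rational(1, 2))) (Function('H')(g, a) = Mul(Rational(1, 2), Pow(Add(Pow(g, 2), Pow(a, 2)), Rational(1, 2))) = Mul(Rational(1, 2), Pow(Add(Pow(a, 2), Pow(g, 2)), Rational(1, 2))))
Mul(Add(-155009, 379631), Add(-228659, Function('H')(18, l))) = Mul(Add(-155009, 379631), Add(-228659, Mul(Rational(1, 2), Pow(Add(Pow(324, 2), Pow(18, 2)), Rational(1, 2))))) = Mul(224622, Add(-228659, Mul(Rational(1, 2), Pow(Add(104976, 324), Rational(1, 2))))) = Mul(224622, Add(-228659, Mul(Rational(1, 2), Pow(105300, Rational(1, 2))))) = Mul(224622, Add(-228659, Mul(Rational(1, 2), Mul(90, Pow(13, Rational(1, 2)))))) = Mul(224622, Add(-228659, Mul(45, Pow(13, Rational(1, 2))))) = Add(-51361841898, Mul(10107990, Pow(13, Rational(1, 2))))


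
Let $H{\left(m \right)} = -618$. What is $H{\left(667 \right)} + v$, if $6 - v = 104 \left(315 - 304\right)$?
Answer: $-1756$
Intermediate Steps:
$v = -1138$ ($v = 6 - 104 \left(315 - 304\right) = 6 - 104 \cdot 11 = 6 - 1144 = -1138$)
$H{\left(667 \right)} + v = -618 - 1138 = -1756$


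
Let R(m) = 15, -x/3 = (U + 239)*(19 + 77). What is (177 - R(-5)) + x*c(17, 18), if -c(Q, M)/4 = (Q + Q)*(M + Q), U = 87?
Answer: 446907042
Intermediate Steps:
c(Q, M) = -8*Q*(M + Q) (c(Q, M) = -4*(Q + Q)*(M + Q) = -4*2*Q*(M + Q) = -8*Q*(M + Q))
x = -93888 (x = -3*(87 + 239)*(19 + 77) = -978*96 = -3*31296 = -93888)
(177 - R(-5)) + x*c(17, 18) = (177 - 1*15) - (-751104)*17*(18 + 17) = (177 - 15) - (-751104)*17*35 = 162 - 93888*(-4760) = 162 + 446906880 = 446907042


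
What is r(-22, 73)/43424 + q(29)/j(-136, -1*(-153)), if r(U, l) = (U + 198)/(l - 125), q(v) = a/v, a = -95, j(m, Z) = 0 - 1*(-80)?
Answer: -335817/8185424 ≈ -0.041026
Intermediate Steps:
j(m, Z) = 80 (j(m, Z) = 0 + 80 = 80)
q(v) = -95/v
r(U, l) = (198 + U)/(-125 + l)
r(-22, 73)/43424 + q(29)/j(-136, -1*(-153)) = ((198 - 22)/(-125 + 73))/43424 - 95/29/80 = (176/(-52))*(1/43424) - 95*1/29*(1/80) = -1/52*176*(1/43424) - 95/29*1/80 = -44/13*1/43424 - 19/464 = -11/141128 - 19/464 = -335817/8185424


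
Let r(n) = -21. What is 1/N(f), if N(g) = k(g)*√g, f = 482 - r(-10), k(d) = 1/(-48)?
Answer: -48*√503/503 ≈ -2.1402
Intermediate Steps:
k(d) = -1/48
f = 503 (f = 482 - 1*(-21) = 482 + 21 = 503)
N(g) = -√g/48
1/N(f) = 1/(-√503/48) = -48*√503/503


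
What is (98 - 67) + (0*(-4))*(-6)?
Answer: 31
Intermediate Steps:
(98 - 67) + (0*(-4))*(-6) = 31 + 0*(-6) = 31 + 0 = 31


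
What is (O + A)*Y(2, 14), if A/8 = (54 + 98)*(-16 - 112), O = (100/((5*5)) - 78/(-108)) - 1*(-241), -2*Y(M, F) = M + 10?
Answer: 2797241/3 ≈ 9.3241e+5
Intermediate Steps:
Y(M, F) = -5 - M/2 (Y(M, F) = -(M + 10)/2 = -(10 + M)/2 = -5 - M/2)
O = 4423/18 (O = (100/25 - 78*(-1/108)) + 241 = (100*(1/25) + 13/18) + 241 = (4 + 13/18) + 241 = 85/18 + 241 = 4423/18 ≈ 245.72)
A = -155648 (A = 8*((54 + 98)*(-16 - 112)) = 8*(152*(-128)) = 8*(-19456) = -155648)
(O + A)*Y(2, 14) = (4423/18 - 155648)*(-5 - 1/2*2) = -2797241*(-5 - 1)/18 = -2797241/18*(-6) = 2797241/3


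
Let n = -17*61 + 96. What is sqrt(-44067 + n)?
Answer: 4*I*sqrt(2813) ≈ 212.15*I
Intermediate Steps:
n = -941 (n = -1037 + 96 = -941)
sqrt(-44067 + n) = sqrt(-44067 - 941) = sqrt(-45008) = 4*I*sqrt(2813)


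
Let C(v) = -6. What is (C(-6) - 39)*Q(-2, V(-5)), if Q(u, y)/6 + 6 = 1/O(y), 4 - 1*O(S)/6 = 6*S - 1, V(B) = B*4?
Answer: 40491/25 ≈ 1619.6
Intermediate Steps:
V(B) = 4*B
O(S) = 30 - 36*S (O(S) = 24 - 6*(6*S - 1) = 24 - 6*(-1 + 6*S) = 24 + (6 - 36*S) = 30 - 36*S)
Q(u, y) = -36 + 6/(30 - 36*y)
(C(-6) - 39)*Q(-2, V(-5)) = (-6 - 39)*((179 - 864*(-5))/(-5 + 6*(4*(-5)))) = -45*(179 - 216*(-20))/(-5 + 6*(-20)) = -45*(179 + 4320)/(-5 - 120) = -45*4499/(-125) = -(-9)*4499/25 = -45*(-4499/125) = 40491/25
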